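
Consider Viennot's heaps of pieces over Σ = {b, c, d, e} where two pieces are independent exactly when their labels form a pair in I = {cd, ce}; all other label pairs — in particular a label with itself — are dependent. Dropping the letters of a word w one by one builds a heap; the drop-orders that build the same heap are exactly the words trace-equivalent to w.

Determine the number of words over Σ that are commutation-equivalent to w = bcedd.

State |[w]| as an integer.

4

#0=b has no predecessor
#1=c depends on [0:b]
#2=e depends on [0:b]
#3=d depends on [2:e]
#4=d depends on [3:d]
sources: [0:b]
N(rest) = Σ N(rest − s) over sources s of rest; N(one piece) = 1:
  size 1 → [1]=1  [4]=1
  size 2 → [1,4]=2  [3,4]=1
  size 3 → [1,3,4]=3  [2,3,4]=1
  first=0(b) contributes 4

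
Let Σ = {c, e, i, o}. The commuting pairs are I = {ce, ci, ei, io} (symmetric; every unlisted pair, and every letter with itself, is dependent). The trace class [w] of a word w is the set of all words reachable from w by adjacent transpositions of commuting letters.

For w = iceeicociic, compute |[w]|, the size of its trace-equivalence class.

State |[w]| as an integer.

1980

0(i) covers ∅
1(c) covers ∅
2(e) covers ∅
3(e) covers 2:e
4(i) covers 0:i
5(c) covers 1:c
6(o) covers 3:e, 5:c
7(c) covers 6:o
8(i) covers 4:i
9(i) covers 8:i
10(c) covers 7:c
floor of heap: 0:i, 1:c, 2:e
completions by unplaced set U, small U first (add the entries for U minus each lowest piece of U):
  |U|=1: {9}:1  {10}:1
  |U|=2: {7,10}:1  {8,9}:1  {9,10}:2
  |U|=3: {4,8,9}:1  {6,7,10}:1  {7,9,10}:3  {8,9,10}:3
  |U|=4: {0,4,8,9}:1  {3,6,7,10}:1  {4,8,9,10}:4  {5,6,7,10}:1  {6,7,9,10}:4  {7,8,9,10}:6
  |U|=5: {0,4,8,9,10}:5  {1,5,6,7,10}:1  {2,3,6,7,10}:1  {3,5,6,7,10}:2  {3,6,7,9,10}:5  {4,7,8,9,10}:10  {5,6,7,9,10}:5  {6,7,8,9,10}:10
  |U|=6: {0,4,7,8,9,10}:15  {1,3,5,6,7,10}:3  {1,5,6,7,9,10}:6  {2,3,5,6,7,10}:3  {2,3,6,7,9,10}:6  {3,5,6,7,9,10}:12  {3,6,7,8,9,10}:15  {4,6,7,8,9,10}:20  {5,6,7,8,9,10}:15
  |U|=7: {0,4,6,7,8,9,10}:35  {1,2,3,5,6,7,10}:6  {1,3,5,6,7,9,10}:21  {1,5,6,7,8,9,10}:21  {2,3,5,6,7,9,10}:21  {2,3,6,7,8,9,10}:21  {3,4,6,7,8,9,10}:35  {3,5,6,7,8,9,10}:42  {4,5,6,7,8,9,10}:35
  |U|=8: {0,3,4,6,7,8,9,10}:70  {0,4,5,6,7,8,9,10}:70  {1,2,3,5,6,7,9,10}:48  {1,3,5,6,7,8,9,10}:84  {1,4,5,6,7,8,9,10}:56  {2,3,4,6,7,8,9,10}:56  {2,3,5,6,7,8,9,10}:84  {3,4,5,6,7,8,9,10}:112
  |U|=9: {0,1,4,5,6,7,8,9,10}:126  {0,2,3,4,6,7,8,9,10}:126  {0,3,4,5,6,7,8,9,10}:252  {1,2,3,5,6,7,8,9,10}:216  {1,3,4,5,6,7,8,9,10}:252  {2,3,4,5,6,7,8,9,10}:252
  start at 0(i): 720
  start at 1(c): 630
  start at 2(e): 630
sum over floor = 1980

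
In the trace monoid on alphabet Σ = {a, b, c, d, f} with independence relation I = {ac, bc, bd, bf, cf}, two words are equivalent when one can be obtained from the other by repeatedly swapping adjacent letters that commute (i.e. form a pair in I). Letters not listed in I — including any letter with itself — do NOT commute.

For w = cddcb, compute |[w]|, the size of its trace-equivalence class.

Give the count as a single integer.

drop 0:c onto floor
drop 1:d onto {0:c}
drop 2:d onto {1:d}
drop 3:c onto {2:d}
drop 4:b onto floor
ground layer = {0:c, 4:b}
drop-orders for the pieces not yet dropped (sum over which currently-grounded one goes next):
  1 to go: {3} 1  {4} 1
  2 to go: {2,3} 1  {3,4} 2
  3 to go: {1,2,3} 1  {2,3,4} 3
  if 0:c drops first: 4 orders
  if 4:b drops first: 1 orders
heap linearizations: 5

5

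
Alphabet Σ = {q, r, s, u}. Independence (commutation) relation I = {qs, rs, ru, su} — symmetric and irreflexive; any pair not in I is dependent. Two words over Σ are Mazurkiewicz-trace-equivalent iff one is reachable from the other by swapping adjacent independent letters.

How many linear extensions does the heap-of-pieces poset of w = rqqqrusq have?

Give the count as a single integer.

16

#0=r has no predecessor
#1=q depends on [0:r]
#2=q depends on [1:q]
#3=q depends on [2:q]
#4=r depends on [3:q]
#5=u depends on [3:q]
#6=s has no predecessor
#7=q depends on [4:r, 5:u]
sources: [0:r, 6:s]
N(rest) = Σ N(rest − s) over sources s of rest; N(one piece) = 1:
  size 1 → [6]=1  [7]=1
  size 2 → [4,7]=1  [5,7]=1  [6,7]=2
  size 3 → [4,5,7]=2  [4,6,7]=3  [5,6,7]=3
  size 4 → [3,4,5,7]=2  [4,5,6,7]=8
  size 5 → [2,3,4,5,7]=2  [3,4,5,6,7]=10
  size 6 → [1,2,3,4,5,7]=2  [2,3,4,5,6,7]=12
  first=0(r) contributes 14
  first=6(s) contributes 2
|[w]| = 16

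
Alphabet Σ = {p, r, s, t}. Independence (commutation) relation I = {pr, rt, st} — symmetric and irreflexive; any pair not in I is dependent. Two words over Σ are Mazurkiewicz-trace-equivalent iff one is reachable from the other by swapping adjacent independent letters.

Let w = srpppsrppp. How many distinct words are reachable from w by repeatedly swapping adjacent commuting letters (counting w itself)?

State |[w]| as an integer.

16

drop 0:s onto floor
drop 1:r onto {0:s}
drop 2:p onto {0:s}
drop 3:p onto {2:p}
drop 4:p onto {3:p}
drop 5:s onto {1:r, 4:p}
drop 6:r onto {5:s}
drop 7:p onto {5:s}
drop 8:p onto {7:p}
drop 9:p onto {8:p}
ground layer = {0:s}
drop-orders for the pieces not yet dropped (sum over which currently-grounded one goes next):
  1 to go: {6} 1  {9} 1
  2 to go: {6,9} 2  {8,9} 1
  3 to go: {6,8,9} 3  {7,8,9} 1
  4 to go: {6,7,8,9} 4
  5 to go: {5,6,7,8,9} 4
  6 to go: {1,5,6,7,8,9} 4  {4,5,6,7,8,9} 4
  7 to go: {1,4,5,6,7,8,9} 8  {3,4,5,6,7,8,9} 4
  8 to go: {1,3,4,5,6,7,8,9} 12  {2,3,4,5,6,7,8,9} 4
  if 0:s drops first: 16 orders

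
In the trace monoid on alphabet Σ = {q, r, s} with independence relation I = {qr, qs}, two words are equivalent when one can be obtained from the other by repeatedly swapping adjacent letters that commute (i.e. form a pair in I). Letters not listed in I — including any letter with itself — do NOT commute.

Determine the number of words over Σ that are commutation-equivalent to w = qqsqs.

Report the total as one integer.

0(q) covers ∅
1(q) covers 0:q
2(s) covers ∅
3(q) covers 1:q
4(s) covers 2:s
floor of heap: 0:q, 2:s
completions by unplaced set U, small U first (add the entries for U minus each lowest piece of U):
  |U|=1: {3}:1  {4}:1
  |U|=2: {1,3}:1  {2,4}:1  {3,4}:2
  |U|=3: {0,1,3}:1  {1,3,4}:3  {2,3,4}:3
  start at 0(q): 6
  start at 2(s): 4
sum over floor = 10

10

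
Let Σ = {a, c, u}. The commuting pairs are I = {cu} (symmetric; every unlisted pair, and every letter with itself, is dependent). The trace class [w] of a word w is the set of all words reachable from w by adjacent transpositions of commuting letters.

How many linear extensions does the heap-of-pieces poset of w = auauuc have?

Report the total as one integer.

drop 0:a onto floor
drop 1:u onto {0:a}
drop 2:a onto {1:u}
drop 3:u onto {2:a}
drop 4:u onto {3:u}
drop 5:c onto {2:a}
ground layer = {0:a}
drop-orders for the pieces not yet dropped (sum over which currently-grounded one goes next):
  1 to go: {4} 1  {5} 1
  2 to go: {3,4} 1  {4,5} 2
  3 to go: {3,4,5} 3
  4 to go: {2,3,4,5} 3
  if 0:a drops first: 3 orders

3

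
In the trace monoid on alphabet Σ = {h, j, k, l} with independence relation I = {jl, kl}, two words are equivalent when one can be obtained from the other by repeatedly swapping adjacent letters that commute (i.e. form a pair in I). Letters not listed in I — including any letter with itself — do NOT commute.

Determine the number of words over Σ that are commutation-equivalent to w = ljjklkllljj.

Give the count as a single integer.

462

0(l) covers ∅
1(j) covers ∅
2(j) covers 1:j
3(k) covers 2:j
4(l) covers 0:l
5(k) covers 3:k
6(l) covers 4:l
7(l) covers 6:l
8(l) covers 7:l
9(j) covers 5:k
10(j) covers 9:j
floor of heap: 0:l, 1:j
completions by unplaced set U, small U first (add the entries for U minus each lowest piece of U):
  |U|=1: {8}:1  {10}:1
  |U|=2: {7,8}:1  {8,10}:2  {9,10}:1
  |U|=3: {5,9,10}:1  {6,7,8}:1  {7,8,10}:3  {8,9,10}:3
  |U|=4: {3,5,9,10}:1  {4,6,7,8}:1  {5,8,9,10}:4  {6,7,8,10}:4  {7,8,9,10}:6
  |U|=5: {0,4,6,7,8}:1  {2,3,5,9,10}:1  {3,5,8,9,10}:5  {4,6,7,8,10}:5  {5,7,8,9,10}:10  {6,7,8,9,10}:10
  |U|=6: {0,4,6,7,8,10}:6  {1,2,3,5,9,10}:1  {2,3,5,8,9,10}:6  {3,5,7,8,9,10}:15  {4,6,7,8,9,10}:15  {5,6,7,8,9,10}:20
  |U|=7: {0,4,6,7,8,9,10}:21  {1,2,3,5,8,9,10}:7  {2,3,5,7,8,9,10}:21  {3,5,6,7,8,9,10}:35  {4,5,6,7,8,9,10}:35
  |U|=8: {0,4,5,6,7,8,9,10}:56  {1,2,3,5,7,8,9,10}:28  {2,3,5,6,7,8,9,10}:56  {3,4,5,6,7,8,9,10}:70
  |U|=9: {0,3,4,5,6,7,8,9,10}:126  {1,2,3,5,6,7,8,9,10}:84  {2,3,4,5,6,7,8,9,10}:126
  start at 0(l): 210
  start at 1(j): 252
sum over floor = 462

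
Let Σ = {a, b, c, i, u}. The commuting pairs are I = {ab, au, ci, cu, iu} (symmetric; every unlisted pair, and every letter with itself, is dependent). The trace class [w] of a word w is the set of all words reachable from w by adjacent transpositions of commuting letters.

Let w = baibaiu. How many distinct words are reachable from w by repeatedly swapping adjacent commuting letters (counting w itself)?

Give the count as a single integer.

10

0(b) covers ∅
1(a) covers ∅
2(i) covers 0:b, 1:a
3(b) covers 2:i
4(a) covers 2:i
5(i) covers 3:b, 4:a
6(u) covers 3:b
floor of heap: 0:b, 1:a
completions by unplaced set U, small U first (add the entries for U minus each lowest piece of U):
  |U|=1: {5}:1  {6}:1
  |U|=2: {4,5}:1  {5,6}:2
  |U|=3: {3,5,6}:2  {4,5,6}:3
  |U|=4: {3,4,5,6}:5
  |U|=5: {2,3,4,5,6}:5
  start at 0(b): 5
  start at 1(a): 5
sum over floor = 10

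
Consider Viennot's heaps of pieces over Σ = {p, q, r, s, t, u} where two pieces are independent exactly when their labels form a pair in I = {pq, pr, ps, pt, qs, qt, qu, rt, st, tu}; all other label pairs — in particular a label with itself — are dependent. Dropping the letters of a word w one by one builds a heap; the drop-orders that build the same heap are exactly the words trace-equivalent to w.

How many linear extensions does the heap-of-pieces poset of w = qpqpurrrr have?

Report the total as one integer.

drop 0:q onto floor
drop 1:p onto floor
drop 2:q onto {0:q}
drop 3:p onto {1:p}
drop 4:u onto {3:p}
drop 5:r onto {2:q, 4:u}
drop 6:r onto {5:r}
drop 7:r onto {6:r}
drop 8:r onto {7:r}
ground layer = {0:q, 1:p}
drop-orders for the pieces not yet dropped (sum over which currently-grounded one goes next):
  1 to go: {8} 1
  2 to go: {7,8} 1
  3 to go: {6,7,8} 1
  4 to go: {5,6,7,8} 1
  5 to go: {2,5,6,7,8} 1  {4,5,6,7,8} 1
  6 to go: {0,2,5,6,7,8} 1  {2,4,5,6,7,8} 2  {3,4,5,6,7,8} 1
  7 to go: {0,2,4,5,6,7,8} 3  {1,3,4,5,6,7,8} 1  {2,3,4,5,6,7,8} 3
  if 0:q drops first: 4 orders
  if 1:p drops first: 6 orders
heap linearizations: 10

10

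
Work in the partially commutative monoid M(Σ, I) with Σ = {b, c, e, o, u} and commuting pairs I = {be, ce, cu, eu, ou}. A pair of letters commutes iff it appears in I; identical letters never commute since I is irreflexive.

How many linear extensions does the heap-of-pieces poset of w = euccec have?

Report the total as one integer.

60

#0=e has no predecessor
#1=u has no predecessor
#2=c has no predecessor
#3=c depends on [2:c]
#4=e depends on [0:e]
#5=c depends on [3:c]
sources: [0:e, 1:u, 2:c]
N(rest) = Σ N(rest − s) over sources s of rest; N(one piece) = 1:
  size 1 → [1]=1  [4]=1  [5]=1
  size 2 → [0,4]=1  [1,4]=2  [1,5]=2  [3,5]=1  [4,5]=2
  size 3 → [0,1,4]=3  [0,4,5]=3  [1,3,5]=3  [1,4,5]=6  [2,3,5]=1  [3,4,5]=3
  size 4 → [0,1,4,5]=12  [0,3,4,5]=6  [1,2,3,5]=4  [1,3,4,5]=12  [2,3,4,5]=4
  first=0(e) contributes 20
  first=1(u) contributes 10
  first=2(c) contributes 30
|[w]| = 60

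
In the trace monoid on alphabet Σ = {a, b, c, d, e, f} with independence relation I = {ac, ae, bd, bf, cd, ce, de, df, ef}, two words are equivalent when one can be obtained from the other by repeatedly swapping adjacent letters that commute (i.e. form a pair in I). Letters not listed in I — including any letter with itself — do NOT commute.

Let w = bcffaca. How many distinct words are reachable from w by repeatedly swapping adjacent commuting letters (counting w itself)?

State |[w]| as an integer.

3

0(b) covers ∅
1(c) covers 0:b
2(f) covers 1:c
3(f) covers 2:f
4(a) covers 3:f
5(c) covers 3:f
6(a) covers 4:a
floor of heap: 0:b
completions by unplaced set U, small U first (add the entries for U minus each lowest piece of U):
  |U|=1: {5}:1  {6}:1
  |U|=2: {4,6}:1  {5,6}:2
  |U|=3: {4,5,6}:3
  |U|=4: {3,4,5,6}:3
  |U|=5: {2,3,4,5,6}:3
  start at 0(b): 3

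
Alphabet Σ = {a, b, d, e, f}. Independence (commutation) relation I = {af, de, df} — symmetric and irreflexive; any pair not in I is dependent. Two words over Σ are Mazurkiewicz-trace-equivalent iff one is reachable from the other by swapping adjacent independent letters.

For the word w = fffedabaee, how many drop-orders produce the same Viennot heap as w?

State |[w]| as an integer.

drop 0:f onto floor
drop 1:f onto {0:f}
drop 2:f onto {1:f}
drop 3:e onto {2:f}
drop 4:d onto floor
drop 5:a onto {3:e, 4:d}
drop 6:b onto {5:a}
drop 7:a onto {6:b}
drop 8:e onto {7:a}
drop 9:e onto {8:e}
ground layer = {0:f, 4:d}
drop-orders for the pieces not yet dropped (sum over which currently-grounded one goes next):
  1 to go: {9} 1
  2 to go: {8,9} 1
  3 to go: {7,8,9} 1
  4 to go: {6,7,8,9} 1
  5 to go: {5,6,7,8,9} 1
  6 to go: {3,5,6,7,8,9} 1  {4,5,6,7,8,9} 1
  7 to go: {2,3,5,6,7,8,9} 1  {3,4,5,6,7,8,9} 2
  8 to go: {1,2,3,5,6,7,8,9} 1  {2,3,4,5,6,7,8,9} 3
  if 0:f drops first: 4 orders
  if 4:d drops first: 1 orders
heap linearizations: 5

5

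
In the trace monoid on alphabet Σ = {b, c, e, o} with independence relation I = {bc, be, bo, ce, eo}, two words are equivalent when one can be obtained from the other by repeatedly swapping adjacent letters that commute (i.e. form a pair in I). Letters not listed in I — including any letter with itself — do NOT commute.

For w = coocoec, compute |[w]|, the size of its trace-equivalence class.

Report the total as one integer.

#0=c has no predecessor
#1=o depends on [0:c]
#2=o depends on [1:o]
#3=c depends on [2:o]
#4=o depends on [3:c]
#5=e has no predecessor
#6=c depends on [4:o]
sources: [0:c, 5:e]
N(rest) = Σ N(rest − s) over sources s of rest; N(one piece) = 1:
  size 1 → [5]=1  [6]=1
  size 2 → [4,6]=1  [5,6]=2
  size 3 → [3,4,6]=1  [4,5,6]=3
  size 4 → [2,3,4,6]=1  [3,4,5,6]=4
  size 5 → [1,2,3,4,6]=1  [2,3,4,5,6]=5
  first=0(c) contributes 6
  first=5(e) contributes 1
|[w]| = 7

7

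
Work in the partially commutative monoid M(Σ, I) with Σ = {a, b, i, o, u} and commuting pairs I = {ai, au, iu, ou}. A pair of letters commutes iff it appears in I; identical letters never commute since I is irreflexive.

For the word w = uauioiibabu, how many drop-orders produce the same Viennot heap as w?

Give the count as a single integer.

42

0(u) covers ∅
1(a) covers ∅
2(u) covers 0:u
3(i) covers ∅
4(o) covers 1:a, 3:i
5(i) covers 4:o
6(i) covers 5:i
7(b) covers 2:u, 6:i
8(a) covers 7:b
9(b) covers 8:a
10(u) covers 9:b
floor of heap: 0:u, 1:a, 3:i
completions by unplaced set U, small U first (add the entries for U minus each lowest piece of U):
  |U|=1: {10}:1
  |U|=2: {9,10}:1
  |U|=3: {8,9,10}:1
  |U|=4: {7,8,9,10}:1
  |U|=5: {2,7,8,9,10}:1  {6,7,8,9,10}:1
  |U|=6: {0,2,7,8,9,10}:1  {2,6,7,8,9,10}:2  {5,6,7,8,9,10}:1
  |U|=7: {0,2,6,7,8,9,10}:3  {2,5,6,7,8,9,10}:3  {4,5,6,7,8,9,10}:1
  |U|=8: {0,2,5,6,7,8,9,10}:6  {1,4,5,6,7,8,9,10}:1  {2,4,5,6,7,8,9,10}:4  {3,4,5,6,7,8,9,10}:1
  |U|=9: {0,2,4,5,6,7,8,9,10}:10  {1,2,4,5,6,7,8,9,10}:5  {1,3,4,5,6,7,8,9,10}:2  {2,3,4,5,6,7,8,9,10}:5
  start at 0(u): 12
  start at 1(a): 15
  start at 3(i): 15
sum over floor = 42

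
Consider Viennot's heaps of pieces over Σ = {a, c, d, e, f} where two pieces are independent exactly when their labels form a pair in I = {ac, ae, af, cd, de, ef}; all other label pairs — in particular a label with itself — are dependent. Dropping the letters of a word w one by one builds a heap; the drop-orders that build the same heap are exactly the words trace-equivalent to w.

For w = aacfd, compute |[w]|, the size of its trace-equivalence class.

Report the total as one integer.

6

#0=a has no predecessor
#1=a depends on [0:a]
#2=c has no predecessor
#3=f depends on [2:c]
#4=d depends on [1:a, 3:f]
sources: [0:a, 2:c]
N(rest) = Σ N(rest − s) over sources s of rest; N(one piece) = 1:
  size 1 → [4]=1
  size 2 → [1,4]=1  [3,4]=1
  size 3 → [0,1,4]=1  [1,3,4]=2  [2,3,4]=1
  first=0(a) contributes 3
  first=2(c) contributes 3
|[w]| = 6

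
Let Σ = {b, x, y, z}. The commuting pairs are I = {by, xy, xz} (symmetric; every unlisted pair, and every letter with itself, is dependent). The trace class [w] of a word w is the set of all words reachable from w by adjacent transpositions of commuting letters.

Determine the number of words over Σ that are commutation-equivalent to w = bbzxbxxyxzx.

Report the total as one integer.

piece 0:b — minimal
piece 1:b rests on {0:b}
piece 2:z rests on {1:b}
piece 3:x rests on {1:b}
piece 4:b rests on {2:z, 3:x}
piece 5:x rests on {4:b}
piece 6:x rests on {5:x}
piece 7:y rests on {2:z}
piece 8:x rests on {6:x}
piece 9:z rests on {4:b, 7:y}
piece 10:x rests on {8:x}
minimal pieces: {0:b}
ways to finish when only these pieces remain (= sum over removing one remaining piece with nothing left below it):
  1 left: {9}→1  {10}→1
  2 left: {7,9}→1  {8,10}→1  {9,10}→2
  3 left: {6,8,10}→1  {7,9,10}→3  {8,9,10}→3
  4 left: {5,6,8,10}→1  {6,8,9,10}→4  {7,8,9,10}→6
  5 left: {5,6,8,9,10}→5  {6,7,8,9,10}→10
  6 left: {4,5,6,8,9,10}→5  {5,6,7,8,9,10}→15
  7 left: {3,4,5,6,8,9,10}→5  {4,5,6,7,8,9,10}→20
  8 left: {2,4,5,6,7,8,9,10}→20  {3,4,5,6,7,8,9,10}→25
  9 left: {2,3,4,5,6,7,8,9,10}→45
  placing 0:b first → 45 extensions

45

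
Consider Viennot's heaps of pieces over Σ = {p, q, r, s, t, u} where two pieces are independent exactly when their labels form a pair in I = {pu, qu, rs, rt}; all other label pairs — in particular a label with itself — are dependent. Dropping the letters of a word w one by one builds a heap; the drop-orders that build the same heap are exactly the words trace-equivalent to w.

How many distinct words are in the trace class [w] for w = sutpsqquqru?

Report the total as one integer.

4

0(s) covers ∅
1(u) covers 0:s
2(t) covers 1:u
3(p) covers 2:t
4(s) covers 3:p
5(q) covers 4:s
6(q) covers 5:q
7(u) covers 4:s
8(q) covers 6:q
9(r) covers 7:u, 8:q
10(u) covers 9:r
floor of heap: 0:s
completions by unplaced set U, small U first (add the entries for U minus each lowest piece of U):
  |U|=1: {10}:1
  |U|=2: {9,10}:1
  |U|=3: {7,9,10}:1  {8,9,10}:1
  |U|=4: {6,8,9,10}:1  {7,8,9,10}:2
  |U|=5: {5,6,8,9,10}:1  {6,7,8,9,10}:3
  |U|=6: {5,6,7,8,9,10}:4
  |U|=7: {4,5,6,7,8,9,10}:4
  |U|=8: {3,4,5,6,7,8,9,10}:4
  |U|=9: {2,3,4,5,6,7,8,9,10}:4
  start at 0(s): 4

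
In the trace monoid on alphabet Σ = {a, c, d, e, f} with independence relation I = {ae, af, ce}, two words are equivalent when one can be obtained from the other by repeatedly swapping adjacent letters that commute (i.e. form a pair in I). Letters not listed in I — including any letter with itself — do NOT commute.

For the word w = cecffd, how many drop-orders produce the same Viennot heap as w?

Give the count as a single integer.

0(c) covers ∅
1(e) covers ∅
2(c) covers 0:c
3(f) covers 1:e, 2:c
4(f) covers 3:f
5(d) covers 4:f
floor of heap: 0:c, 1:e
completions by unplaced set U, small U first (add the entries for U minus each lowest piece of U):
  |U|=1: {5}:1
  |U|=2: {4,5}:1
  |U|=3: {3,4,5}:1
  |U|=4: {1,3,4,5}:1  {2,3,4,5}:1
  start at 0(c): 2
  start at 1(e): 1
sum over floor = 3

3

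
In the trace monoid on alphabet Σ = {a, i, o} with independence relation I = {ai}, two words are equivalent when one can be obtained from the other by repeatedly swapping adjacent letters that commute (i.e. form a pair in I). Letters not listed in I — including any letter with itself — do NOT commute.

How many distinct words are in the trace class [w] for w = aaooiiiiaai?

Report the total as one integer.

piece 0:a — minimal
piece 1:a rests on {0:a}
piece 2:o rests on {1:a}
piece 3:o rests on {2:o}
piece 4:i rests on {3:o}
piece 5:i rests on {4:i}
piece 6:i rests on {5:i}
piece 7:i rests on {6:i}
piece 8:a rests on {3:o}
piece 9:a rests on {8:a}
piece 10:i rests on {7:i}
minimal pieces: {0:a}
ways to finish when only these pieces remain (= sum over removing one remaining piece with nothing left below it):
  1 left: {9}→1  {10}→1
  2 left: {7,10}→1  {8,9}→1  {9,10}→2
  3 left: {6,7,10}→1  {7,9,10}→3  {8,9,10}→3
  4 left: {5,6,7,10}→1  {6,7,9,10}→4  {7,8,9,10}→6
  5 left: {4,5,6,7,10}→1  {5,6,7,9,10}→5  {6,7,8,9,10}→10
  6 left: {4,5,6,7,9,10}→6  {5,6,7,8,9,10}→15
  7 left: {4,5,6,7,8,9,10}→21
  8 left: {3,4,5,6,7,8,9,10}→21
  9 left: {2,3,4,5,6,7,8,9,10}→21
  placing 0:a first → 21 extensions

21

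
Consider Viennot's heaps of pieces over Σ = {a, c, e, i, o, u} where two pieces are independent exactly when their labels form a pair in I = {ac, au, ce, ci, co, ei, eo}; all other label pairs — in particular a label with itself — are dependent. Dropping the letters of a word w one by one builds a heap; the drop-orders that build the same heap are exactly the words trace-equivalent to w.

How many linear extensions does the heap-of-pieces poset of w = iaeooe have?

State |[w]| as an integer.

drop 0:i onto floor
drop 1:a onto {0:i}
drop 2:e onto {1:a}
drop 3:o onto {1:a}
drop 4:o onto {3:o}
drop 5:e onto {2:e}
ground layer = {0:i}
drop-orders for the pieces not yet dropped (sum over which currently-grounded one goes next):
  1 to go: {4} 1  {5} 1
  2 to go: {2,5} 1  {3,4} 1  {4,5} 2
  3 to go: {2,4,5} 3  {3,4,5} 3
  4 to go: {2,3,4,5} 6
  if 0:i drops first: 6 orders

6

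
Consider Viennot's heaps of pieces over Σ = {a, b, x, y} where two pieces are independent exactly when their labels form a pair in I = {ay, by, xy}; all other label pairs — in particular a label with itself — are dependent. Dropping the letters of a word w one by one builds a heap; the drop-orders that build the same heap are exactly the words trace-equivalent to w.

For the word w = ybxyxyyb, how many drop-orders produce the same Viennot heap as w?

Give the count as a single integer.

#0=y has no predecessor
#1=b has no predecessor
#2=x depends on [1:b]
#3=y depends on [0:y]
#4=x depends on [2:x]
#5=y depends on [3:y]
#6=y depends on [5:y]
#7=b depends on [4:x]
sources: [0:y, 1:b]
N(rest) = Σ N(rest − s) over sources s of rest; N(one piece) = 1:
  size 1 → [6]=1  [7]=1
  size 2 → [4,7]=1  [5,6]=1  [6,7]=2
  size 3 → [2,4,7]=1  [3,5,6]=1  [4,6,7]=3  [5,6,7]=3
  size 4 → [0,3,5,6]=1  [1,2,4,7]=1  [2,4,6,7]=4  [3,5,6,7]=4  [4,5,6,7]=6
  size 5 → [0,3,5,6,7]=5  [1,2,4,6,7]=5  [2,4,5,6,7]=10  [3,4,5,6,7]=10
  size 6 → [0,3,4,5,6,7]=15  [1,2,4,5,6,7]=15  [2,3,4,5,6,7]=20
  first=0(y) contributes 35
  first=1(b) contributes 35
|[w]| = 70

70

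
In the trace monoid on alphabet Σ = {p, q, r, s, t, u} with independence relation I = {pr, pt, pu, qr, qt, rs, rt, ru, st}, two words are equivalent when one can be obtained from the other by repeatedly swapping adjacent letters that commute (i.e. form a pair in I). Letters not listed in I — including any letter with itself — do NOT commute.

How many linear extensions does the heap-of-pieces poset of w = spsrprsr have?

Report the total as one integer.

56

0(s) covers ∅
1(p) covers 0:s
2(s) covers 1:p
3(r) covers ∅
4(p) covers 2:s
5(r) covers 3:r
6(s) covers 4:p
7(r) covers 5:r
floor of heap: 0:s, 3:r
completions by unplaced set U, small U first (add the entries for U minus each lowest piece of U):
  |U|=1: {6}:1  {7}:1
  |U|=2: {4,6}:1  {5,7}:1  {6,7}:2
  |U|=3: {2,4,6}:1  {3,5,7}:1  {4,6,7}:3  {5,6,7}:3
  |U|=4: {1,2,4,6}:1  {2,4,6,7}:4  {3,5,6,7}:4  {4,5,6,7}:6
  |U|=5: {0,1,2,4,6}:1  {1,2,4,6,7}:5  {2,4,5,6,7}:10  {3,4,5,6,7}:10
  |U|=6: {0,1,2,4,6,7}:6  {1,2,4,5,6,7}:15  {2,3,4,5,6,7}:20
  start at 0(s): 35
  start at 3(r): 21
sum over floor = 56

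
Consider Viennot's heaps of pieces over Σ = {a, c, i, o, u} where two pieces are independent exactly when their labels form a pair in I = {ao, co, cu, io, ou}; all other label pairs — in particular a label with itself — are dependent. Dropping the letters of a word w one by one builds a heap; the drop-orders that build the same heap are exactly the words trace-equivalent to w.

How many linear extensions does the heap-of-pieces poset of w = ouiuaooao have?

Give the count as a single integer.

126

piece 0:o — minimal
piece 1:u — minimal
piece 2:i rests on {1:u}
piece 3:u rests on {2:i}
piece 4:a rests on {3:u}
piece 5:o rests on {0:o}
piece 6:o rests on {5:o}
piece 7:a rests on {4:a}
piece 8:o rests on {6:o}
minimal pieces: {0:o, 1:u}
ways to finish when only these pieces remain (= sum over removing one remaining piece with nothing left below it):
  1 left: {7}→1  {8}→1
  2 left: {4,7}→1  {6,8}→1  {7,8}→2
  3 left: {3,4,7}→1  {4,7,8}→3  {5,6,8}→1  {6,7,8}→3
  4 left: {0,5,6,8}→1  {2,3,4,7}→1  {3,4,7,8}→4  {4,6,7,8}→6  {5,6,7,8}→4
  5 left: {0,5,6,7,8}→5  {1,2,3,4,7}→1  {2,3,4,7,8}→5  {3,4,6,7,8}→10  {4,5,6,7,8}→10
  6 left: {0,4,5,6,7,8}→15  {1,2,3,4,7,8}→6  {2,3,4,6,7,8}→15  {3,4,5,6,7,8}→20
  7 left: {0,3,4,5,6,7,8}→35  {1,2,3,4,6,7,8}→21  {2,3,4,5,6,7,8}→35
  placing 0:o first → 56 extensions
  placing 1:u first → 70 extensions
total linear extensions = 126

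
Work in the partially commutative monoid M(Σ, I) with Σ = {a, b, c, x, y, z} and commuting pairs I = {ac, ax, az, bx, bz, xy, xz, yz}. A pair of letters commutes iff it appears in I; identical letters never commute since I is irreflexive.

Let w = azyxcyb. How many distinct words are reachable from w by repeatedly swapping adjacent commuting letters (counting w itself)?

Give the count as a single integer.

12

piece 0:a — minimal
piece 1:z — minimal
piece 2:y rests on {0:a}
piece 3:x — minimal
piece 4:c rests on {1:z, 2:y, 3:x}
piece 5:y rests on {4:c}
piece 6:b rests on {5:y}
minimal pieces: {0:a, 1:z, 3:x}
ways to finish when only these pieces remain (= sum over removing one remaining piece with nothing left below it):
  1 left: {6}→1
  2 left: {5,6}→1
  3 left: {4,5,6}→1
  4 left: {1,4,5,6}→1  {2,4,5,6}→1  {3,4,5,6}→1
  5 left: {0,2,4,5,6}→1  {1,2,4,5,6}→2  {1,3,4,5,6}→2  {2,3,4,5,6}→2
  placing 0:a first → 6 extensions
  placing 1:z first → 3 extensions
  placing 3:x first → 3 extensions
total linear extensions = 12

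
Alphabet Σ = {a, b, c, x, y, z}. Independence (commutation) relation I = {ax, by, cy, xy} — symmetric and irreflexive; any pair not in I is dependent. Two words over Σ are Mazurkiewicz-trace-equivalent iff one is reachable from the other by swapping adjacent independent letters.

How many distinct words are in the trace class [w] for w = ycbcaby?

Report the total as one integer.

drop 0:y onto floor
drop 1:c onto floor
drop 2:b onto {1:c}
drop 3:c onto {2:b}
drop 4:a onto {0:y, 3:c}
drop 5:b onto {4:a}
drop 6:y onto {4:a}
ground layer = {0:y, 1:c}
drop-orders for the pieces not yet dropped (sum over which currently-grounded one goes next):
  1 to go: {5} 1  {6} 1
  2 to go: {5,6} 2
  3 to go: {4,5,6} 2
  4 to go: {0,4,5,6} 2  {3,4,5,6} 2
  5 to go: {0,3,4,5,6} 4  {2,3,4,5,6} 2
  if 0:y drops first: 2 orders
  if 1:c drops first: 6 orders
heap linearizations: 8

8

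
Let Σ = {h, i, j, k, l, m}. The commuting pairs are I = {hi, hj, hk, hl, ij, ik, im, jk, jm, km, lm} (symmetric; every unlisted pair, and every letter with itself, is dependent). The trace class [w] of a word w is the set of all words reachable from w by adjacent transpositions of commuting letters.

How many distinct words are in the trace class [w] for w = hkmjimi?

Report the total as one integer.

#0=h has no predecessor
#1=k has no predecessor
#2=m depends on [0:h]
#3=j has no predecessor
#4=i has no predecessor
#5=m depends on [2:m]
#6=i depends on [4:i]
sources: [0:h, 1:k, 3:j, 4:i]
N(rest) = Σ N(rest − s) over sources s of rest; N(one piece) = 1:
  size 1 → [1]=1  [3]=1  [5]=1  [6]=1
  size 2 → [1,3]=2  [1,5]=2  [1,6]=2  [2,5]=1  [3,5]=2  [3,6]=2  [4,6]=1  [5,6]=2
  size 3 → [0,2,5]=1  [1,2,5]=3  [1,3,5]=6  [1,3,6]=6  [1,4,6]=3  [1,5,6]=6  [2,3,5]=3  [2,5,6]=3  [3,4,6]=3  [3,5,6]=6  [4,5,6]=3
  size 4 → [0,1,2,5]=4  [0,2,3,5]=4  [0,2,5,6]=4  [1,2,3,5]=12  [1,2,5,6]=12  [1,3,4,6]=12  [1,3,5,6]=24  [1,4,5,6]=12  [2,3,5,6]=12  [2,4,5,6]=6  [3,4,5,6]=12
  size 5 → [0,1,2,3,5]=20  [0,1,2,5,6]=20  [0,2,3,5,6]=20  [0,2,4,5,6]=10  [1,2,3,5,6]=60  [1,2,4,5,6]=30  [1,3,4,5,6]=60  [2,3,4,5,6]=30
  first=0(h) contributes 180
  first=1(k) contributes 60
  first=3(j) contributes 60
  first=4(i) contributes 120
|[w]| = 420

420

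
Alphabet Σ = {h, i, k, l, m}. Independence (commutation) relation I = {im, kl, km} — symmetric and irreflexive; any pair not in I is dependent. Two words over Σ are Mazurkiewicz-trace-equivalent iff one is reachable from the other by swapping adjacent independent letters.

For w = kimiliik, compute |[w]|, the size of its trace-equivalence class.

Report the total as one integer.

piece 0:k — minimal
piece 1:i rests on {0:k}
piece 2:m — minimal
piece 3:i rests on {1:i}
piece 4:l rests on {2:m, 3:i}
piece 5:i rests on {4:l}
piece 6:i rests on {5:i}
piece 7:k rests on {6:i}
minimal pieces: {0:k, 2:m}
ways to finish when only these pieces remain (= sum over removing one remaining piece with nothing left below it):
  1 left: {7}→1
  2 left: {6,7}→1
  3 left: {5,6,7}→1
  4 left: {4,5,6,7}→1
  5 left: {2,4,5,6,7}→1  {3,4,5,6,7}→1
  6 left: {1,3,4,5,6,7}→1  {2,3,4,5,6,7}→2
  placing 0:k first → 3 extensions
  placing 2:m first → 1 extensions
total linear extensions = 4

4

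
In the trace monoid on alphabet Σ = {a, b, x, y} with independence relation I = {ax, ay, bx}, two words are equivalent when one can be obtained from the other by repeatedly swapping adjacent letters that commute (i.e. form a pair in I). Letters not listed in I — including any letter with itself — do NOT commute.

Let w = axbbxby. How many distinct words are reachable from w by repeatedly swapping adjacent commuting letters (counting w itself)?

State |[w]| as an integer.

15

piece 0:a — minimal
piece 1:x — minimal
piece 2:b rests on {0:a}
piece 3:b rests on {2:b}
piece 4:x rests on {1:x}
piece 5:b rests on {3:b}
piece 6:y rests on {4:x, 5:b}
minimal pieces: {0:a, 1:x}
ways to finish when only these pieces remain (= sum over removing one remaining piece with nothing left below it):
  1 left: {6}→1
  2 left: {4,6}→1  {5,6}→1
  3 left: {1,4,6}→1  {3,5,6}→1  {4,5,6}→2
  4 left: {1,4,5,6}→3  {2,3,5,6}→1  {3,4,5,6}→3
  5 left: {0,2,3,5,6}→1  {1,3,4,5,6}→6  {2,3,4,5,6}→4
  placing 0:a first → 10 extensions
  placing 1:x first → 5 extensions
total linear extensions = 15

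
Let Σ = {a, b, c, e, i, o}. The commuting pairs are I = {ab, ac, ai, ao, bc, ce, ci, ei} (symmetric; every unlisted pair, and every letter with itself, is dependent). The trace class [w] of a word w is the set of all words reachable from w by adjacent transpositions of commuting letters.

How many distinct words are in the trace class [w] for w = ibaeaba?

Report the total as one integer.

drop 0:i onto floor
drop 1:b onto {0:i}
drop 2:a onto floor
drop 3:e onto {1:b, 2:a}
drop 4:a onto {3:e}
drop 5:b onto {3:e}
drop 6:a onto {4:a}
ground layer = {0:i, 2:a}
drop-orders for the pieces not yet dropped (sum over which currently-grounded one goes next):
  1 to go: {5} 1  {6} 1
  2 to go: {4,6} 1  {5,6} 2
  3 to go: {4,5,6} 3
  4 to go: {3,4,5,6} 3
  5 to go: {1,3,4,5,6} 3  {2,3,4,5,6} 3
  if 0:i drops first: 6 orders
  if 2:a drops first: 3 orders
heap linearizations: 9

9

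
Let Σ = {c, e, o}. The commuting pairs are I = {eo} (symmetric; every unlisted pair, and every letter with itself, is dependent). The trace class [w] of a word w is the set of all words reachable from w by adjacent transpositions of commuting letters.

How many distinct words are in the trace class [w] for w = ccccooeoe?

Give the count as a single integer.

10

drop 0:c onto floor
drop 1:c onto {0:c}
drop 2:c onto {1:c}
drop 3:c onto {2:c}
drop 4:o onto {3:c}
drop 5:o onto {4:o}
drop 6:e onto {3:c}
drop 7:o onto {5:o}
drop 8:e onto {6:e}
ground layer = {0:c}
drop-orders for the pieces not yet dropped (sum over which currently-grounded one goes next):
  1 to go: {7} 1  {8} 1
  2 to go: {5,7} 1  {6,8} 1  {7,8} 2
  3 to go: {4,5,7} 1  {5,7,8} 3  {6,7,8} 3
  4 to go: {4,5,7,8} 4  {5,6,7,8} 6
  5 to go: {4,5,6,7,8} 10
  6 to go: {3,4,5,6,7,8} 10
  7 to go: {2,3,4,5,6,7,8} 10
  if 0:c drops first: 10 orders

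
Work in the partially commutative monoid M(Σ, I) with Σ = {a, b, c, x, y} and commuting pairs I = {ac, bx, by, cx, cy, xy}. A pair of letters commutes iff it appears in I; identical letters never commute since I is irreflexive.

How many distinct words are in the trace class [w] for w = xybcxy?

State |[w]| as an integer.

piece 0:x — minimal
piece 1:y — minimal
piece 2:b — minimal
piece 3:c rests on {2:b}
piece 4:x rests on {0:x}
piece 5:y rests on {1:y}
minimal pieces: {0:x, 1:y, 2:b}
ways to finish when only these pieces remain (= sum over removing one remaining piece with nothing left below it):
  1 left: {3}→1  {4}→1  {5}→1
  2 left: {0,4}→1  {1,5}→1  {2,3}→1  {3,4}→2  {3,5}→2  {4,5}→2
  3 left: {0,3,4}→3  {0,4,5}→3  {1,3,5}→3  {1,4,5}→3  {2,3,4}→3  {2,3,5}→3  {3,4,5}→6
  4 left: {0,1,4,5}→6  {0,2,3,4}→6  {0,3,4,5}→12  {1,2,3,5}→6  {1,3,4,5}→12  {2,3,4,5}→12
  placing 0:x first → 30 extensions
  placing 1:y first → 30 extensions
  placing 2:b first → 30 extensions
total linear extensions = 90

90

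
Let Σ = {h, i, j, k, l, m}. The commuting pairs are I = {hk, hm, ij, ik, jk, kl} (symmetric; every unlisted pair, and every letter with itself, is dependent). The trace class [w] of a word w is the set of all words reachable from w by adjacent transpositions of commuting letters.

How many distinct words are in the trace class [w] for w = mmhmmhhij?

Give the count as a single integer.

#0=m has no predecessor
#1=m depends on [0:m]
#2=h has no predecessor
#3=m depends on [1:m]
#4=m depends on [3:m]
#5=h depends on [2:h]
#6=h depends on [5:h]
#7=i depends on [4:m, 6:h]
#8=j depends on [4:m, 6:h]
sources: [0:m, 2:h]
N(rest) = Σ N(rest − s) over sources s of rest; N(one piece) = 1:
  size 1 → [7]=1  [8]=1
  size 2 → [7,8]=2
  size 3 → [4,7,8]=2  [6,7,8]=2
  size 4 → [3,4,7,8]=2  [4,6,7,8]=4  [5,6,7,8]=2
  size 5 → [1,3,4,7,8]=2  [2,5,6,7,8]=2  [3,4,6,7,8]=6  [4,5,6,7,8]=6
  size 6 → [0,1,3,4,7,8]=2  [1,3,4,6,7,8]=8  [2,4,5,6,7,8]=8  [3,4,5,6,7,8]=12
  size 7 → [0,1,3,4,6,7,8]=10  [1,3,4,5,6,7,8]=20  [2,3,4,5,6,7,8]=20
  first=0(m) contributes 40
  first=2(h) contributes 30
|[w]| = 70

70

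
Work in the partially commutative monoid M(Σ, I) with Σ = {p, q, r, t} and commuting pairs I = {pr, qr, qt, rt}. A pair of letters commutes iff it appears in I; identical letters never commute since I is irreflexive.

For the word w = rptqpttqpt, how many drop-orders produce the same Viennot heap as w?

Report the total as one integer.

0(r) covers ∅
1(p) covers ∅
2(t) covers 1:p
3(q) covers 1:p
4(p) covers 2:t, 3:q
5(t) covers 4:p
6(t) covers 5:t
7(q) covers 4:p
8(p) covers 6:t, 7:q
9(t) covers 8:p
floor of heap: 0:r, 1:p
completions by unplaced set U, small U first (add the entries for U minus each lowest piece of U):
  |U|=1: {0}:1  {9}:1
  |U|=2: {0,9}:2  {8,9}:1
  |U|=3: {0,8,9}:3  {6,8,9}:1  {7,8,9}:1
  |U|=4: {0,6,8,9}:4  {0,7,8,9}:4  {5,6,8,9}:1  {6,7,8,9}:2
  |U|=5: {0,5,6,8,9}:5  {0,6,7,8,9}:10  {5,6,7,8,9}:3
  |U|=6: {0,5,6,7,8,9}:18  {4,5,6,7,8,9}:3
  |U|=7: {0,4,5,6,7,8,9}:21  {2,4,5,6,7,8,9}:3  {3,4,5,6,7,8,9}:3
  |U|=8: {0,2,4,5,6,7,8,9}:24  {0,3,4,5,6,7,8,9}:24  {2,3,4,5,6,7,8,9}:6
  start at 0(r): 6
  start at 1(p): 54
sum over floor = 60

60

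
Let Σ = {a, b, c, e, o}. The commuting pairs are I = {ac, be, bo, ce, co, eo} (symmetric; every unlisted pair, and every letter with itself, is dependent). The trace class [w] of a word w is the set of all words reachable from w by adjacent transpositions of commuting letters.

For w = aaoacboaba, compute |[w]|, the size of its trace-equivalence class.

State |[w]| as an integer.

11

drop 0:a onto floor
drop 1:a onto {0:a}
drop 2:o onto {1:a}
drop 3:a onto {2:o}
drop 4:c onto floor
drop 5:b onto {3:a, 4:c}
drop 6:o onto {3:a}
drop 7:a onto {5:b, 6:o}
drop 8:b onto {7:a}
drop 9:a onto {8:b}
ground layer = {0:a, 4:c}
drop-orders for the pieces not yet dropped (sum over which currently-grounded one goes next):
  1 to go: {9} 1
  2 to go: {8,9} 1
  3 to go: {7,8,9} 1
  4 to go: {5,7,8,9} 1  {6,7,8,9} 1
  5 to go: {4,5,7,8,9} 1  {5,6,7,8,9} 2
  6 to go: {3,5,6,7,8,9} 2  {4,5,6,7,8,9} 3
  7 to go: {2,3,5,6,7,8,9} 2  {3,4,5,6,7,8,9} 5
  8 to go: {1,2,3,5,6,7,8,9} 2  {2,3,4,5,6,7,8,9} 7
  if 0:a drops first: 9 orders
  if 4:c drops first: 2 orders
heap linearizations: 11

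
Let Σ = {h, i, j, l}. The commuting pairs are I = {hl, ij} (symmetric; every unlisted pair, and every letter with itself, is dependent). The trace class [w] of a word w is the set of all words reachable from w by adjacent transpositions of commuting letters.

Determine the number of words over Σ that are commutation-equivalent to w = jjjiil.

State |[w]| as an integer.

10

drop 0:j onto floor
drop 1:j onto {0:j}
drop 2:j onto {1:j}
drop 3:i onto floor
drop 4:i onto {3:i}
drop 5:l onto {2:j, 4:i}
ground layer = {0:j, 3:i}
drop-orders for the pieces not yet dropped (sum over which currently-grounded one goes next):
  1 to go: {5} 1
  2 to go: {2,5} 1  {4,5} 1
  3 to go: {1,2,5} 1  {2,4,5} 2  {3,4,5} 1
  4 to go: {0,1,2,5} 1  {1,2,4,5} 3  {2,3,4,5} 3
  if 0:j drops first: 6 orders
  if 3:i drops first: 4 orders
heap linearizations: 10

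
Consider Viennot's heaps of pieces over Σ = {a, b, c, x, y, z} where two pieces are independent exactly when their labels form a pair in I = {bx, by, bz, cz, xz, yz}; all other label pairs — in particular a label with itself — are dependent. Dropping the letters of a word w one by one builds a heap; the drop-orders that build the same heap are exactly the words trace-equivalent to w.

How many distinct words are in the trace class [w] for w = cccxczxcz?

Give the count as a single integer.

36

0(c) covers ∅
1(c) covers 0:c
2(c) covers 1:c
3(x) covers 2:c
4(c) covers 3:x
5(z) covers ∅
6(x) covers 4:c
7(c) covers 6:x
8(z) covers 5:z
floor of heap: 0:c, 5:z
completions by unplaced set U, small U first (add the entries for U minus each lowest piece of U):
  |U|=1: {7}:1  {8}:1
  |U|=2: {5,8}:1  {6,7}:1  {7,8}:2
  |U|=3: {4,6,7}:1  {5,7,8}:3  {6,7,8}:3
  |U|=4: {3,4,6,7}:1  {4,6,7,8}:4  {5,6,7,8}:6
  |U|=5: {2,3,4,6,7}:1  {3,4,6,7,8}:5  {4,5,6,7,8}:10
  |U|=6: {1,2,3,4,6,7}:1  {2,3,4,6,7,8}:6  {3,4,5,6,7,8}:15
  |U|=7: {0,1,2,3,4,6,7}:1  {1,2,3,4,6,7,8}:7  {2,3,4,5,6,7,8}:21
  start at 0(c): 28
  start at 5(z): 8
sum over floor = 36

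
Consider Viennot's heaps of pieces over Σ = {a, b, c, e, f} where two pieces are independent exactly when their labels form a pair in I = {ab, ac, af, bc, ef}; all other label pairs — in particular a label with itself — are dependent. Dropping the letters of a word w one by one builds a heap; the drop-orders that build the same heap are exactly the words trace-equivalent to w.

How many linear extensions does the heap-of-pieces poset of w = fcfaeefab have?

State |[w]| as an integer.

#0=f has no predecessor
#1=c depends on [0:f]
#2=f depends on [1:c]
#3=a has no predecessor
#4=e depends on [1:c, 3:a]
#5=e depends on [4:e]
#6=f depends on [2:f]
#7=a depends on [5:e]
#8=b depends on [5:e, 6:f]
sources: [0:f, 3:a]
N(rest) = Σ N(rest − s) over sources s of rest; N(one piece) = 1:
  size 1 → [7]=1  [8]=1
  size 2 → [6,8]=1  [7,8]=2
  size 3 → [2,6,8]=1  [5,7,8]=2  [6,7,8]=3
  size 4 → [2,6,7,8]=4  [4,5,7,8]=2  [5,6,7,8]=5
  size 5 → [2,5,6,7,8]=9  [3,4,5,7,8]=2  [4,5,6,7,8]=7
  size 6 → [2,4,5,6,7,8]=16  [3,4,5,6,7,8]=9
  size 7 → [1,2,4,5,6,7,8]=16  [2,3,4,5,6,7,8]=25
  first=0(f) contributes 41
  first=3(a) contributes 16
|[w]| = 57

57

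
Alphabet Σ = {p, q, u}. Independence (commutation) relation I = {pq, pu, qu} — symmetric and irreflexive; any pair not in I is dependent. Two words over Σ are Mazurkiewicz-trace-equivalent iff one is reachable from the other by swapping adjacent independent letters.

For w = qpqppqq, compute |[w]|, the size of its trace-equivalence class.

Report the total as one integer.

0(q) covers ∅
1(p) covers ∅
2(q) covers 0:q
3(p) covers 1:p
4(p) covers 3:p
5(q) covers 2:q
6(q) covers 5:q
floor of heap: 0:q, 1:p
completions by unplaced set U, small U first (add the entries for U minus each lowest piece of U):
  |U|=1: {4}:1  {6}:1
  |U|=2: {3,4}:1  {4,6}:2  {5,6}:1
  |U|=3: {1,3,4}:1  {2,5,6}:1  {3,4,6}:3  {4,5,6}:3
  |U|=4: {0,2,5,6}:1  {1,3,4,6}:4  {2,4,5,6}:4  {3,4,5,6}:6
  |U|=5: {0,2,4,5,6}:5  {1,3,4,5,6}:10  {2,3,4,5,6}:10
  start at 0(q): 20
  start at 1(p): 15
sum over floor = 35

35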